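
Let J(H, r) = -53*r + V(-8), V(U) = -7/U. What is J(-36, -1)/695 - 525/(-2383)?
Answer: 3946073/13249480 ≈ 0.29783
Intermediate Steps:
J(H, r) = 7/8 - 53*r (J(H, r) = -53*r - 7/(-8) = -53*r - 7*(-⅛) = -53*r + 7/8 = 7/8 - 53*r)
J(-36, -1)/695 - 525/(-2383) = (7/8 - 53*(-1))/695 - 525/(-2383) = (7/8 + 53)*(1/695) - 525*(-1/2383) = (431/8)*(1/695) + 525/2383 = 431/5560 + 525/2383 = 3946073/13249480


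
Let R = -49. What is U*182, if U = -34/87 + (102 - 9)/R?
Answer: -253682/609 ≈ -416.56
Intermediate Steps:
U = -9757/4263 (U = -34/87 + (102 - 9)/(-49) = -34*1/87 + 93*(-1/49) = -34/87 - 93/49 = -9757/4263 ≈ -2.2888)
U*182 = -9757/4263*182 = -253682/609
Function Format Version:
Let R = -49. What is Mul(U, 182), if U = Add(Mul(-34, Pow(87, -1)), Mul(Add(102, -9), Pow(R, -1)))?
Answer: Rational(-253682, 609) ≈ -416.56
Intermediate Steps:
U = Rational(-9757, 4263) (U = Add(Mul(-34, Pow(87, -1)), Mul(Add(102, -9), Pow(-49, -1))) = Add(Mul(-34, Rational(1, 87)), Mul(93, Rational(-1, 49))) = Add(Rational(-34, 87), Rational(-93, 49)) = Rational(-9757, 4263) ≈ -2.2888)
Mul(U, 182) = Mul(Rational(-9757, 4263), 182) = Rational(-253682, 609)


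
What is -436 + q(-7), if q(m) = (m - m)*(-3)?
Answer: -436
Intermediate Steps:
q(m) = 0 (q(m) = 0*(-3) = 0)
-436 + q(-7) = -436 + 0 = -436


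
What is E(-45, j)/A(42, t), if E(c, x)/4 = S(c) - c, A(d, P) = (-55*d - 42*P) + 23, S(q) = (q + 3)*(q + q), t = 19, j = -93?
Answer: -3060/617 ≈ -4.9595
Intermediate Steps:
S(q) = 2*q*(3 + q) (S(q) = (3 + q)*(2*q) = 2*q*(3 + q))
A(d, P) = 23 - 55*d - 42*P
E(c, x) = -4*c + 8*c*(3 + c) (E(c, x) = 4*(2*c*(3 + c) - c) = 4*(-c + 2*c*(3 + c)) = -4*c + 8*c*(3 + c))
E(-45, j)/A(42, t) = (4*(-45)*(5 + 2*(-45)))/(23 - 55*42 - 42*19) = (4*(-45)*(5 - 90))/(23 - 2310 - 798) = (4*(-45)*(-85))/(-3085) = 15300*(-1/3085) = -3060/617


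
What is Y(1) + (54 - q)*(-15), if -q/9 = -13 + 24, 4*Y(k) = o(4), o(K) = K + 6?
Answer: -4585/2 ≈ -2292.5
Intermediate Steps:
o(K) = 6 + K
Y(k) = 5/2 (Y(k) = (6 + 4)/4 = (1/4)*10 = 5/2)
q = -99 (q = -9*(-13 + 24) = -9*11 = -99)
Y(1) + (54 - q)*(-15) = 5/2 + (54 - 1*(-99))*(-15) = 5/2 + (54 + 99)*(-15) = 5/2 + 153*(-15) = 5/2 - 2295 = -4585/2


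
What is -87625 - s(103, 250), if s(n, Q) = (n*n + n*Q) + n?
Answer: -124087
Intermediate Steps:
s(n, Q) = n + n² + Q*n (s(n, Q) = (n² + Q*n) + n = n + n² + Q*n)
-87625 - s(103, 250) = -87625 - 103*(1 + 250 + 103) = -87625 - 103*354 = -87625 - 1*36462 = -87625 - 36462 = -124087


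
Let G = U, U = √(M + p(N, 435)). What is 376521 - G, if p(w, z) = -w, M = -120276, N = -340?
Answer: 376521 - 8*I*√1874 ≈ 3.7652e+5 - 346.32*I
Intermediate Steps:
U = 8*I*√1874 (U = √(-120276 - 1*(-340)) = √(-120276 + 340) = √(-119936) = 8*I*√1874 ≈ 346.32*I)
G = 8*I*√1874 ≈ 346.32*I
376521 - G = 376521 - 8*I*√1874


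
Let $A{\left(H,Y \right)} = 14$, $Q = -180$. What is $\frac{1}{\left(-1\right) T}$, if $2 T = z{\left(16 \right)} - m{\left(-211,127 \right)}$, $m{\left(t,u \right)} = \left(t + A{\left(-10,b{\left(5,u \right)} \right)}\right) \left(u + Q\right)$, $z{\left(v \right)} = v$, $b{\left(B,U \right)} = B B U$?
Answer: $\frac{2}{10425} \approx 0.00019185$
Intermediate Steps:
$b{\left(B,U \right)} = U B^{2}$ ($b{\left(B,U \right)} = B^{2} U = U B^{2}$)
$m{\left(t,u \right)} = \left(-180 + u\right) \left(14 + t\right)$ ($m{\left(t,u \right)} = \left(t + 14\right) \left(u - 180\right) = \left(14 + t\right) \left(-180 + u\right) = \left(-180 + u\right) \left(14 + t\right)$)
$T = - \frac{10425}{2}$ ($T = \frac{16 - \left(-2520 - -37980 + 14 \cdot 127 - 26797\right)}{2} = \frac{16 - \left(-2520 + 37980 + 1778 - 26797\right)}{2} = \frac{16 - 10441}{2} = \frac{1}{2} \left(-10425\right) = - \frac{10425}{2} \approx -5212.5$)
$\frac{1}{\left(-1\right) T} = \frac{1}{\left(-1\right) \left(- \frac{10425}{2}\right)} = \frac{1}{\frac{10425}{2}} = \frac{2}{10425}$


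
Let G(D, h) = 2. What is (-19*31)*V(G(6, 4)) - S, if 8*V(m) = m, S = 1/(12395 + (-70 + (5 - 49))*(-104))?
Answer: -14283843/97004 ≈ -147.25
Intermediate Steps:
S = 1/24251 (S = 1/(12395 + (-70 - 44)*(-104)) = 1/(12395 - 114*(-104)) = 1/(12395 + 11856) = 1/24251 ≈ 4.1235e-5)
V(m) = m/8
(-19*31)*V(G(6, 4)) - S = (-19*31)*((⅛)*2) - 1*1/24251 = -589*¼ - 1/24251 = -589/4 - 1/24251 = -14283843/97004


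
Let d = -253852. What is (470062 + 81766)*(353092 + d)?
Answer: 54763410720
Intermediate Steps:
(470062 + 81766)*(353092 + d) = (470062 + 81766)*(353092 - 253852) = 551828*99240 = 54763410720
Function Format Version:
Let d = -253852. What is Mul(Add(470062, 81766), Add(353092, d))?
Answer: 54763410720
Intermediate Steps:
Mul(Add(470062, 81766), Add(353092, d)) = Mul(Add(470062, 81766), Add(353092, -253852)) = Mul(551828, 99240) = 54763410720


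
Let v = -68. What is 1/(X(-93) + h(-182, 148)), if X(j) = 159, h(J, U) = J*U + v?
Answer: -1/26845 ≈ -3.7251e-5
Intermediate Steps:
h(J, U) = -68 + J*U (h(J, U) = J*U - 68 = -68 + J*U)
1/(X(-93) + h(-182, 148)) = 1/(159 + (-68 - 182*148)) = 1/(159 + (-68 - 26936)) = 1/(159 - 27004) = 1/(-26845) = -1/26845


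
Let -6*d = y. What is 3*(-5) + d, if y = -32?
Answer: -29/3 ≈ -9.6667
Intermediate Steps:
d = 16/3 (d = -⅙*(-32) = 16/3 ≈ 5.3333)
3*(-5) + d = 3*(-5) + 16/3 = -15 + 16/3 = -29/3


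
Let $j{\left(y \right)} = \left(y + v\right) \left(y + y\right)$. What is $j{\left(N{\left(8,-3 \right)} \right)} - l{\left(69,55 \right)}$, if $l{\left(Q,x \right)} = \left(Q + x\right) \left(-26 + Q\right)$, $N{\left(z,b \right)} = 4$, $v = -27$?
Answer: $-5516$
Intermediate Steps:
$l{\left(Q,x \right)} = \left(-26 + Q\right) \left(Q + x\right)$
$j{\left(y \right)} = 2 y \left(-27 + y\right)$ ($j{\left(y \right)} = \left(y - 27\right) \left(y + y\right) = \left(-27 + y\right) 2 y = 2 y \left(-27 + y\right)$)
$j{\left(N{\left(8,-3 \right)} \right)} - l{\left(69,55 \right)} = 2 \cdot 4 \left(-27 + 4\right) - \left(69^{2} - 1794 - 1430 + 69 \cdot 55\right) = 2 \cdot 4 \left(-23\right) - \left(4761 - 1794 - 1430 + 3795\right) = -184 - 5332 = -5516$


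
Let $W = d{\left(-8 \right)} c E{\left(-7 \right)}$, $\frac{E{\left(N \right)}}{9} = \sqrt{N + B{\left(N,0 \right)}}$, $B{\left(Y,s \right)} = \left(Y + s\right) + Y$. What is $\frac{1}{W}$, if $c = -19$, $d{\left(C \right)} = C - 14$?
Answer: $- \frac{i \sqrt{21}}{79002} \approx - 5.8006 \cdot 10^{-5} i$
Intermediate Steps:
$d{\left(C \right)} = -14 + C$
$B{\left(Y,s \right)} = s + 2 Y$
$E{\left(N \right)} = 9 \sqrt{3} \sqrt{N}$ ($E{\left(N \right)} = 9 \sqrt{N + \left(0 + 2 N\right)} = 9 \sqrt{N + 2 N} = 9 \sqrt{3 N} = 9 \sqrt{3} \sqrt{N}$)
$W = 3762 i \sqrt{21}$ ($W = \left(-14 - 8\right) \left(-19\right) 9 \sqrt{3} \sqrt{-7} = \left(-22\right) \left(-19\right) 9 \sqrt{3} i \sqrt{7} = 418 \cdot 9 i \sqrt{21} = 3762 i \sqrt{21} \approx 17240.0 i$)
$\frac{1}{W} = \frac{1}{3762 i \sqrt{21}} = - \frac{i \sqrt{21}}{79002}$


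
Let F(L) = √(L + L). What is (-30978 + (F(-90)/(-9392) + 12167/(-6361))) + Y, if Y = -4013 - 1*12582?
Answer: -302624020/6361 - 3*I*√5/4696 ≈ -47575.0 - 0.0014285*I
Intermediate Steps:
F(L) = √2*√L (F(L) = √(2*L) = √2*√L)
Y = -16595 (Y = -4013 - 12582 = -16595)
(-30978 + (F(-90)/(-9392) + 12167/(-6361))) + Y = (-30978 + ((√2*√(-90))/(-9392) + 12167/(-6361))) - 16595 = (-30978 + ((√2*(3*I*√10))*(-1/9392) + 12167*(-1/6361))) - 16595 = (-30978 + ((6*I*√5)*(-1/9392) - 12167/6361)) - 16595 = (-30978 + (-3*I*√5/4696 - 12167/6361)) - 16595 = (-30978 + (-12167/6361 - 3*I*√5/4696)) - 16595 = (-197063225/6361 - 3*I*√5/4696) - 16595 = -302624020/6361 - 3*I*√5/4696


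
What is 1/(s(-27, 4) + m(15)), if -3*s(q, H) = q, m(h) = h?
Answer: 1/24 ≈ 0.041667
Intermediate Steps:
s(q, H) = -q/3
1/(s(-27, 4) + m(15)) = 1/(-1/3*(-27) + 15) = 1/(9 + 15) = 1/24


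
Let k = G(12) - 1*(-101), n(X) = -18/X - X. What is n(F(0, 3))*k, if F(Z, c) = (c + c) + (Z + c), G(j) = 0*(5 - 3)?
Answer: -1111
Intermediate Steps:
G(j) = 0 (G(j) = 0*2 = 0)
F(Z, c) = Z + 3*c (F(Z, c) = 2*c + (Z + c) = Z + 3*c)
n(X) = -X - 18/X
k = 101 (k = 0 - 1*(-101) = 0 + 101 = 101)
n(F(0, 3))*k = (-(0 + 3*3) - 18/(0 + 3*3))*101 = (-(0 + 9) - 18/(0 + 9))*101 = (-1*9 - 18/9)*101 = (-9 - 18*1/9)*101 = (-9 - 2)*101 = -11*101 = -1111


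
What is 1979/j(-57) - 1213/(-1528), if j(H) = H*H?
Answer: 6964949/4964472 ≈ 1.4030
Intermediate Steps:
j(H) = H²
1979/j(-57) - 1213/(-1528) = 1979/((-57)²) - 1213/(-1528) = 1979/3249 - 1213*(-1/1528) = 1979*(1/3249) + 1213/1528 = 1979/3249 + 1213/1528 = 6964949/4964472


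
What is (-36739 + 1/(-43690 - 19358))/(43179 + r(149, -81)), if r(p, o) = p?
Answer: -2316320473/2731743744 ≈ -0.84793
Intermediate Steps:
(-36739 + 1/(-43690 - 19358))/(43179 + r(149, -81)) = (-36739 + 1/(-43690 - 19358))/(43179 + 149) = (-36739 + 1/(-63048))/43328 = (-36739 - 1/63048)*(1/43328) = -2316320473/63048*1/43328 = -2316320473/2731743744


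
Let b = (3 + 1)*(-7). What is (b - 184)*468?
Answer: -99216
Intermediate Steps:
b = -28 (b = 4*(-7) = -28)
(b - 184)*468 = (-28 - 184)*468 = -212*468 = -99216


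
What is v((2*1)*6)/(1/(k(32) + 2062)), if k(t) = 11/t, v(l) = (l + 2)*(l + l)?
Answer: 1385895/2 ≈ 6.9295e+5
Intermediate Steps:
v(l) = 2*l*(2 + l) (v(l) = (2 + l)*(2*l) = 2*l*(2 + l))
v((2*1)*6)/(1/(k(32) + 2062)) = (2*((2*1)*6)*(2 + (2*1)*6))/(1/(11/32 + 2062)) = (2*(2*6)*(2 + 2*6))/(1/(11*(1/32) + 2062)) = (2*12*(2 + 12))/(1/(11/32 + 2062)) = (2*12*14)/(1/(65995/32)) = 336/(32/65995) = 336*(65995/32) = 1385895/2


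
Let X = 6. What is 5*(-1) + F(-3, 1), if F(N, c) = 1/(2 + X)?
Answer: -39/8 ≈ -4.8750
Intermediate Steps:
F(N, c) = ⅛ (F(N, c) = 1/(2 + 6) = 1/8 = ⅛)
5*(-1) + F(-3, 1) = 5*(-1) + ⅛ = -5 + ⅛ = -39/8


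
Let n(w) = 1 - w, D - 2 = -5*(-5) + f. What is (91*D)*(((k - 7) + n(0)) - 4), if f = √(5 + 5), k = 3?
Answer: -17199 - 637*√10 ≈ -19213.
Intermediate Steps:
f = √10 ≈ 3.1623
D = 27 + √10 (D = 2 + (-5*(-5) + √10) = 2 + (25 + √10) = 27 + √10 ≈ 30.162)
(91*D)*(((k - 7) + n(0)) - 4) = (91*(27 + √10))*(((3 - 7) + (1 - 1*0)) - 4) = (2457 + 91*√10)*((-4 + (1 + 0)) - 4) = (2457 + 91*√10)*((-4 + 1) - 4) = (2457 + 91*√10)*(-3 - 4) = (2457 + 91*√10)*(-7) = -17199 - 637*√10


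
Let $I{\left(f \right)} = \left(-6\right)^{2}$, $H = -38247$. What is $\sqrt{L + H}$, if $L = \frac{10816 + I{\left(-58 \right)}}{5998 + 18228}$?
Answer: $\frac{i \sqrt{5611716514805}}{12113} \approx 195.57 i$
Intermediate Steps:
$I{\left(f \right)} = 36$
$L = \frac{5426}{12113}$ ($L = \frac{10816 + 36}{5998 + 18228} = \frac{10852}{24226} = 10852 \cdot \frac{1}{24226} = \frac{5426}{12113} \approx 0.44795$)
$\sqrt{L + H} = \sqrt{\frac{5426}{12113} - 38247} = \sqrt{- \frac{463280485}{12113}} = \frac{i \sqrt{5611716514805}}{12113}$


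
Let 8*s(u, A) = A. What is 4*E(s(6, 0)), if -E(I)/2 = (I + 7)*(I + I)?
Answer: 0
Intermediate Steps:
s(u, A) = A/8
E(I) = -4*I*(7 + I) (E(I) = -2*(I + 7)*(I + I) = -2*(7 + I)*2*I = -4*I*(7 + I))
4*E(s(6, 0)) = 4*(-4*(1/8)*0*(7 + (1/8)*0)) = 4*(-4*0*(7 + 0)) = 4*(-4*0*7) = 4*0 = 0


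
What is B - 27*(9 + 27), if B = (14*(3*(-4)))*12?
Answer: -2988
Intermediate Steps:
B = -2016 (B = (14*(-12))*12 = -168*12 = -2016)
B - 27*(9 + 27) = -2016 - 27*(9 + 27) = -2016 - 27*36 = -2016 - 1*972 = -2016 - 972 = -2988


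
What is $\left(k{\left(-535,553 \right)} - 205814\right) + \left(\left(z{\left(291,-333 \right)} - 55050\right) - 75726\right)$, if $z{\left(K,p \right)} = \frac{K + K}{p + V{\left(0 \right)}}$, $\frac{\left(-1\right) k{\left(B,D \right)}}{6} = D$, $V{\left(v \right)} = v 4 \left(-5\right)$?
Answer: $- \frac{37729982}{111} \approx -3.3991 \cdot 10^{5}$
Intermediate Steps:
$V{\left(v \right)} = - 20 v$ ($V{\left(v \right)} = 4 v \left(-5\right) = - 20 v$)
$k{\left(B,D \right)} = - 6 D$
$z{\left(K,p \right)} = \frac{2 K}{p}$ ($z{\left(K,p \right)} = \frac{K + K}{p - 0} = \frac{2 K}{p + 0} = \frac{2 K}{p}$)
$\left(k{\left(-535,553 \right)} - 205814\right) + \left(\left(z{\left(291,-333 \right)} - 55050\right) - 75726\right) = \left(\left(-6\right) 553 - 205814\right) - \left(130776 + \frac{194}{111}\right) = \left(-3318 - 205814\right) - \left(130776 + \frac{194}{111}\right) = -209132 - \frac{14516330}{111} = - \frac{37729982}{111}$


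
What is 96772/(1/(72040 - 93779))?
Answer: -2103726508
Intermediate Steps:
96772/(1/(72040 - 93779)) = 96772/(1/(-21739)) = 96772/(-1/21739) = 96772*(-21739) = -2103726508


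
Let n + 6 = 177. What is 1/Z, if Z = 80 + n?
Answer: 1/251 ≈ 0.0039841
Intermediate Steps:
n = 171 (n = -6 + 177 = 171)
Z = 251 (Z = 80 + 171 = 251)
1/Z = 1/251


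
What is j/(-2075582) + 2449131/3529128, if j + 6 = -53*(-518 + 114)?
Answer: 834637950879/1220832425416 ≈ 0.68366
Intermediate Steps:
j = 21406 (j = -6 - 53*(-518 + 114) = -6 - 53*(-404) = -6 + 21412 = 21406)
j/(-2075582) + 2449131/3529128 = 21406/(-2075582) + 2449131/3529128 = 21406*(-1/2075582) + 2449131*(1/3529128) = -10703/1037791 + 816377/1176376 = 834637950879/1220832425416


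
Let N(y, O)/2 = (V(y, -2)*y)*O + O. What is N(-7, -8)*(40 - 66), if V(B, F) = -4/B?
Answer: -1248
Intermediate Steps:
N(y, O) = -6*O (N(y, O) = 2*(((-4/y)*y)*O + O) = 2*(-4*O + O) = 2*(-3*O) = -6*O)
N(-7, -8)*(40 - 66) = (-6*(-8))*(40 - 66) = 48*(-26) = -1248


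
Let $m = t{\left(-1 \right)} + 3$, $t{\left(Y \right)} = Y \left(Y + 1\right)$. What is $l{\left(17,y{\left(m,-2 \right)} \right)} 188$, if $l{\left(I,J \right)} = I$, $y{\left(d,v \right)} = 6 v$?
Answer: $3196$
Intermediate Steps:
$t{\left(Y \right)} = Y \left(1 + Y\right)$
$m = 3$ ($m = - (1 - 1) + 3 = \left(-1\right) 0 + 3 = 0 + 3 = 3$)
$l{\left(17,y{\left(m,-2 \right)} \right)} 188 = 17 \cdot 188 = 3196$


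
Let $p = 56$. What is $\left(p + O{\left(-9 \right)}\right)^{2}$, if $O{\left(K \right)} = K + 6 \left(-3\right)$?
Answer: $841$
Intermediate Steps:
$O{\left(K \right)} = -18 + K$ ($O{\left(K \right)} = K - 18 = -18 + K$)
$\left(p + O{\left(-9 \right)}\right)^{2} = \left(56 - 27\right)^{2} = 29^{2} = 841$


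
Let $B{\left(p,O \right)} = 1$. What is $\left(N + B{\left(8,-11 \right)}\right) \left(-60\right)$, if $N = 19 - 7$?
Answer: $-780$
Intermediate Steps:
$N = 12$ ($N = 19 - 7 = 12$)
$\left(N + B{\left(8,-11 \right)}\right) \left(-60\right) = \left(12 + 1\right) \left(-60\right) = 13 \left(-60\right) = -780$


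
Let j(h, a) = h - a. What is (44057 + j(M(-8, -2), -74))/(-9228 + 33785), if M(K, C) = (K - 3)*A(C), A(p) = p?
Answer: 44153/24557 ≈ 1.7980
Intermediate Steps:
M(K, C) = C*(-3 + K) (M(K, C) = (K - 3)*C = (-3 + K)*C = C*(-3 + K))
(44057 + j(M(-8, -2), -74))/(-9228 + 33785) = (44057 + (-2*(-3 - 8) - 1*(-74)))/(-9228 + 33785) = (44057 + (-2*(-11) + 74))/24557 = (44057 + (22 + 74))*(1/24557) = (44057 + 96)*(1/24557) = 44153*(1/24557) = 44153/24557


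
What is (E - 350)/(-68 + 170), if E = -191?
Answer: -541/102 ≈ -5.3039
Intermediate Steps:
(E - 350)/(-68 + 170) = (-191 - 350)/(-68 + 170) = -541/102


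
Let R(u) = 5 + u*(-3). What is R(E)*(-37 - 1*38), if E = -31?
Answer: -7350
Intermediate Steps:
R(u) = 5 - 3*u
R(E)*(-37 - 1*38) = (5 - 3*(-31))*(-37 - 1*38) = (5 + 93)*(-37 - 38) = 98*(-75) = -7350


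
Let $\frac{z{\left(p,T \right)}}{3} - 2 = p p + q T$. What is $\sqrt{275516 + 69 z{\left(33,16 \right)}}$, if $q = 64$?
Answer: $\sqrt{713321} \approx 844.58$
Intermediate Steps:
$z{\left(p,T \right)} = 6 + 3 p^{2} + 192 T$ ($z{\left(p,T \right)} = 6 + 3 \left(p p + 64 T\right) = 6 + 3 \left(p^{2} + 64 T\right) = 6 + \left(3 p^{2} + 192 T\right) = 6 + 3 p^{2} + 192 T$)
$\sqrt{275516 + 69 z{\left(33,16 \right)}} = \sqrt{275516 + 69 \left(6 + 3 \cdot 33^{2} + 192 \cdot 16\right)} = \sqrt{275516 + 69 \left(6 + 3 \cdot 1089 + 3072\right)} = \sqrt{275516 + 69 \left(6 + 3267 + 3072\right)} = \sqrt{275516 + 69 \cdot 6345} = \sqrt{275516 + 437805} = \sqrt{713321}$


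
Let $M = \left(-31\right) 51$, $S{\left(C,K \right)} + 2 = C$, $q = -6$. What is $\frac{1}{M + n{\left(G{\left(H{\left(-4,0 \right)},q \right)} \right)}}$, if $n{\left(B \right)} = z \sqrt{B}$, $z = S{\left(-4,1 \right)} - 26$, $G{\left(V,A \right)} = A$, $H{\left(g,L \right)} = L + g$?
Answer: $\frac{i}{- 1581 i + 32 \sqrt{6}} \approx -0.00063096 + 3.1282 \cdot 10^{-5} i$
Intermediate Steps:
$S{\left(C,K \right)} = -2 + C$
$z = -32$ ($z = \left(-2 - 4\right) - 26 = -6 - 26 = -32$)
$n{\left(B \right)} = - 32 \sqrt{B}$
$M = -1581$
$\frac{1}{M + n{\left(G{\left(H{\left(-4,0 \right)},q \right)} \right)}} = \frac{1}{-1581 - 32 \sqrt{-6}} = \frac{1}{-1581 - 32 i \sqrt{6}}$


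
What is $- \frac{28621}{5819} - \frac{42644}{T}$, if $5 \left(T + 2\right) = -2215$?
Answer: $\frac{235409091}{2589455} \approx 90.911$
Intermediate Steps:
$T = -445$ ($T = -2 + \frac{1}{5} \left(-2215\right) = -2 - 443 = -445$)
$- \frac{28621}{5819} - \frac{42644}{T} = - \frac{28621}{5819} - \frac{42644}{-445} = \left(-28621\right) \frac{1}{5819} - - \frac{42644}{445} = - \frac{28621}{5819} + \frac{42644}{445} = \frac{235409091}{2589455}$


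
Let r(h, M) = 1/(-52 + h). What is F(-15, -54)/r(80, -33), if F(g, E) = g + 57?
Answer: 1176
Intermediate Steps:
F(g, E) = 57 + g
F(-15, -54)/r(80, -33) = (57 - 15)/(1/(-52 + 80)) = 42/(1/28) = 42*28 = 1176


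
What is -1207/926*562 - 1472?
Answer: -1020703/463 ≈ -2204.5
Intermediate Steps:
-1207/926*562 - 1472 = -339167/463 - 1472 = -1020703/463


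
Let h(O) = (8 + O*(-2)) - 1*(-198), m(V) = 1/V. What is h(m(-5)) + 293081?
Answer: 1466437/5 ≈ 2.9329e+5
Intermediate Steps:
h(O) = 206 - 2*O (h(O) = (8 - 2*O) + 198 = 206 - 2*O)
h(m(-5)) + 293081 = (206 - 2/(-5)) + 293081 = (206 - 2*(-⅕)) + 293081 = (206 + ⅖) + 293081 = 1032/5 + 293081 = 1466437/5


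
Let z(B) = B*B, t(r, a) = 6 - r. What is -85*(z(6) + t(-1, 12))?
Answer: -3655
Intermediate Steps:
z(B) = B²
-85*(z(6) + t(-1, 12)) = -85*(6² + (6 - 1*(-1))) = -85*(36 + (6 + 1)) = -85*(36 + 7) = -85*43 = -3655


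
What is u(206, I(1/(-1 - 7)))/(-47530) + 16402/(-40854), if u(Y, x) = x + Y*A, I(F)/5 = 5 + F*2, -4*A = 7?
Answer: -1531658951/3883581240 ≈ -0.39439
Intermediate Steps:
A = -7/4 (A = -¼*7 = -7/4 ≈ -1.7500)
I(F) = 25 + 10*F (I(F) = 5*(5 + F*2) = 5*(5 + 2*F) = 25 + 10*F)
u(Y, x) = x - 7*Y/4 (u(Y, x) = x + Y*(-7/4) = x - 7*Y/4)
u(206, I(1/(-1 - 7)))/(-47530) + 16402/(-40854) = ((25 + 10/(-1 - 7)) - 7/4*206)/(-47530) + 16402/(-40854) = ((25 + 10/(-8)) - 721/2)*(-1/47530) + 16402*(-1/40854) = ((25 + 10*(-⅛)) - 721/2)*(-1/47530) - 8201/20427 = ((25 - 5/4) - 721/2)*(-1/47530) - 8201/20427 = (95/4 - 721/2)*(-1/47530) - 8201/20427 = -1347/4*(-1/47530) - 8201/20427 = 1347/190120 - 8201/20427 = -1531658951/3883581240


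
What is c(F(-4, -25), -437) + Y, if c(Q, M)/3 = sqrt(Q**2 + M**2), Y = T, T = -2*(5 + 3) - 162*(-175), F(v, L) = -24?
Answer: 28334 + 3*sqrt(191545) ≈ 29647.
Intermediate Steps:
T = 28334 (T = -2*8 + 28350 = -16 + 28350 = 28334)
Y = 28334
c(Q, M) = 3*sqrt(M**2 + Q**2) (c(Q, M) = 3*sqrt(Q**2 + M**2) = 3*sqrt(M**2 + Q**2))
c(F(-4, -25), -437) + Y = 3*sqrt((-437)**2 + (-24)**2) + 28334 = 3*sqrt(190969 + 576) + 28334 = 3*sqrt(191545) + 28334 = 28334 + 3*sqrt(191545)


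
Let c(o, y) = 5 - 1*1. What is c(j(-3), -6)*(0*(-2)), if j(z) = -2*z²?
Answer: 0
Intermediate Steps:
c(o, y) = 4 (c(o, y) = 5 - 1 = 4)
c(j(-3), -6)*(0*(-2)) = 4*(0*(-2)) = 4*0 = 0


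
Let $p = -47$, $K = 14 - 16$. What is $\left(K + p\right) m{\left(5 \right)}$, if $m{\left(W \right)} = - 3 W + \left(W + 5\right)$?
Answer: $245$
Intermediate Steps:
$m{\left(W \right)} = 5 - 2 W$ ($m{\left(W \right)} = - 3 W + \left(5 + W\right) = 5 - 2 W$)
$K = -2$
$\left(K + p\right) m{\left(5 \right)} = \left(-2 - 47\right) \left(5 - 10\right) = - 49 \left(5 - 10\right) = \left(-49\right) \left(-5\right) = 245$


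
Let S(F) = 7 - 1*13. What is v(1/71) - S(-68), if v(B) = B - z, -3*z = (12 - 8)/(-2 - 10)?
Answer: 3772/639 ≈ 5.9030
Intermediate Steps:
S(F) = -6 (S(F) = 7 - 13 = -6)
z = ⅑ (z = -(12 - 8)/(3*(-2 - 10)) = -4/(3*(-12)) = -4*(-1)/(3*12) = -⅓*(-⅓) = ⅑ ≈ 0.11111)
v(B) = -⅑ + B (v(B) = B - 1*⅑ = B - ⅑ = -⅑ + B)
v(1/71) - S(-68) = (-⅑ + 1/71) - 1*(-6) = (-⅑ + 1/71) + 6 = -62/639 + 6 = 3772/639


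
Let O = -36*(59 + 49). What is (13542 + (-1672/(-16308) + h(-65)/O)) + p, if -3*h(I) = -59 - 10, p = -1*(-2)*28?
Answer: 7983279343/587088 ≈ 13598.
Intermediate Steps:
p = 56 (p = 2*28 = 56)
h(I) = 23 (h(I) = -(-59 - 10)/3 = -1/3*(-69) = 23)
O = -3888 (O = -36*108 = -3888)
(13542 + (-1672/(-16308) + h(-65)/O)) + p = (13542 + (-1672/(-16308) + 23/(-3888))) + 56 = (13542 + (-1672*(-1/16308) + 23*(-1/3888))) + 56 = (13542 + (418/4077 - 23/3888)) + 56 = (13542 + 56719/587088) + 56 = 7950402415/587088 + 56 = 7983279343/587088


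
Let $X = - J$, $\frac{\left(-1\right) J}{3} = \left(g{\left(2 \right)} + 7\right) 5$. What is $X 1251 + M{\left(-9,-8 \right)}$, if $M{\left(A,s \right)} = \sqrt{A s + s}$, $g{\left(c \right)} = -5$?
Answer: $37538$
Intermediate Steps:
$M{\left(A,s \right)} = \sqrt{s + A s}$
$J = -30$ ($J = - 3 \left(-5 + 7\right) 5 = - 3 \cdot 2 \cdot 5 = \left(-3\right) 10 = -30$)
$X = 30$ ($X = \left(-1\right) \left(-30\right) = 30$)
$X 1251 + M{\left(-9,-8 \right)} = 30 \cdot 1251 + \sqrt{- 8 \left(1 - 9\right)} = 37530 + \sqrt{\left(-8\right) \left(-8\right)} = 37530 + \sqrt{64} = 37530 + 8 = 37538$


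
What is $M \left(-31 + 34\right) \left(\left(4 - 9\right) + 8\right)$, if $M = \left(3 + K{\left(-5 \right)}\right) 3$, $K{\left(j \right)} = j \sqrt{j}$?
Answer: $81 - 135 i \sqrt{5} \approx 81.0 - 301.87 i$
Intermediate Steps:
$K{\left(j \right)} = j^{\frac{3}{2}}$
$M = 9 - 15 i \sqrt{5}$ ($M = \left(3 + \left(-5\right)^{\frac{3}{2}}\right) 3 = \left(3 - 5 i \sqrt{5}\right) 3 = 9 - 15 i \sqrt{5} \approx 9.0 - 33.541 i$)
$M \left(-31 + 34\right) \left(\left(4 - 9\right) + 8\right) = \left(9 - 15 i \sqrt{5}\right) \left(-31 + 34\right) \left(\left(4 - 9\right) + 8\right) = \left(9 - 15 i \sqrt{5}\right) 3 \left(-5 + 8\right) = \left(27 - 45 i \sqrt{5}\right) 3 = 81 - 135 i \sqrt{5}$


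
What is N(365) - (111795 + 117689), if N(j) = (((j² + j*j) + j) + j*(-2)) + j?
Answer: 36966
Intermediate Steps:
N(j) = 2*j² (N(j) = (((j² + j²) + j) - 2*j) + j = ((2*j² + j) - 2*j) + j = ((j + 2*j²) - 2*j) + j = (-j + 2*j²) + j = 2*j²)
N(365) - (111795 + 117689) = 2*365² - (111795 + 117689) = 2*133225 - 1*229484 = 266450 - 229484 = 36966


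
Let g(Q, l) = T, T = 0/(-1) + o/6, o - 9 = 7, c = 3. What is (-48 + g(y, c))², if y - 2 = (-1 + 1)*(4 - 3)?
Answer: 18496/9 ≈ 2055.1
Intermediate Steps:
o = 16 (o = 9 + 7 = 16)
y = 2 (y = 2 + (-1 + 1)*(4 - 3) = 2 + 0*1 = 2 + 0 = 2)
T = 8/3 (T = 0/(-1) + 16/6 = 0*(-1) + 16*(⅙) = 0 + 8/3 = 8/3 ≈ 2.6667)
g(Q, l) = 8/3
(-48 + g(y, c))² = (-48 + 8/3)² = (-136/3)² = 18496/9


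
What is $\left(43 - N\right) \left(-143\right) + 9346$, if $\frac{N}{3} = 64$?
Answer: $30653$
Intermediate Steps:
$N = 192$ ($N = 3 \cdot 64 = 192$)
$\left(43 - N\right) \left(-143\right) + 9346 = \left(43 - 192\right) \left(-143\right) + 9346 = \left(-149\right) \left(-143\right) + 9346 = 21307 + 9346 = 30653$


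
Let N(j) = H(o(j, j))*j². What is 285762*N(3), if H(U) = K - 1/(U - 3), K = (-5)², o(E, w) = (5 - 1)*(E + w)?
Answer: 449217864/7 ≈ 6.4174e+7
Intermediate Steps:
o(E, w) = 4*E + 4*w (o(E, w) = 4*(E + w) = 4*E + 4*w)
K = 25
H(U) = 25 - 1/(-3 + U) (H(U) = 25 - 1/(U - 3) = 25 - 1/(-3 + U))
N(j) = j²*(-76 + 200*j)/(-3 + 8*j) (N(j) = ((-76 + 25*(4*j + 4*j))/(-3 + (4*j + 4*j)))*j² = ((-76 + 25*(8*j))/(-3 + 8*j))*j² = ((-76 + 200*j)/(-3 + 8*j))*j² = j²*(-76 + 200*j)/(-3 + 8*j))
285762*N(3) = 285762*(3²*(-76 + 200*3)/(-3 + 8*3)) = 285762*(9*(-76 + 600)/(-3 + 24)) = 285762*(9*524/21) = 285762*(9*(1/21)*524) = 285762*(1572/7) = 449217864/7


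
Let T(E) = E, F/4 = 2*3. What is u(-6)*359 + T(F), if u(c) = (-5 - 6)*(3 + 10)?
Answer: -51313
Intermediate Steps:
F = 24 (F = 4*(2*3) = 4*6 = 24)
u(c) = -143 (u(c) = -11*13 = -143)
u(-6)*359 + T(F) = -143*359 + 24 = -51337 + 24 = -51313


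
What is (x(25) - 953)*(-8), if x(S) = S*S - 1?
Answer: 2632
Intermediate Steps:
x(S) = -1 + S**2 (x(S) = S**2 - 1 = -1 + S**2)
(x(25) - 953)*(-8) = ((-1 + 25**2) - 953)*(-8) = ((-1 + 625) - 953)*(-8) = (624 - 953)*(-8) = -329*(-8) = 2632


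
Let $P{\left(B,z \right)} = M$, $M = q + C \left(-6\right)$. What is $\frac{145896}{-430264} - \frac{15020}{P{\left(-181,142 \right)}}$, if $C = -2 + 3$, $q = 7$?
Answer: $- \frac{807838897}{53783} \approx -15020.0$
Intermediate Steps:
$C = 1$
$M = 1$ ($M = 7 + 1 \left(-6\right) = 7 - 6 = 1$)
$P{\left(B,z \right)} = 1$
$\frac{145896}{-430264} - \frac{15020}{P{\left(-181,142 \right)}} = \frac{145896}{-430264} - \frac{15020}{1} = 145896 \left(- \frac{1}{430264}\right) - 15020 = - \frac{18237}{53783} - 15020 = - \frac{807838897}{53783}$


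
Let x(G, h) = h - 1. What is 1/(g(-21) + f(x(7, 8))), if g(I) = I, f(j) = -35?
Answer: -1/56 ≈ -0.017857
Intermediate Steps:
x(G, h) = -1 + h
1/(g(-21) + f(x(7, 8))) = 1/(-21 - 35) = 1/(-56) = -1/56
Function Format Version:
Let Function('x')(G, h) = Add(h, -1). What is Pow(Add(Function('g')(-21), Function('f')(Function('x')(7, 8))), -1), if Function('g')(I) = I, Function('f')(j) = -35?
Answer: Rational(-1, 56) ≈ -0.017857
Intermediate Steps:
Function('x')(G, h) = Add(-1, h)
Pow(Add(Function('g')(-21), Function('f')(Function('x')(7, 8))), -1) = Pow(Add(-21, -35), -1) = Pow(-56, -1) = Rational(-1, 56)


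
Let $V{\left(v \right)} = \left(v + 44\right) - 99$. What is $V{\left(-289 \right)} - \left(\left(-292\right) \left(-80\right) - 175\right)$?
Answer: $-23529$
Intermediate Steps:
$V{\left(v \right)} = -55 + v$ ($V{\left(v \right)} = \left(44 + v\right) - 99 = -55 + v$)
$V{\left(-289 \right)} - \left(\left(-292\right) \left(-80\right) - 175\right) = \left(-55 - 289\right) - \left(\left(-292\right) \left(-80\right) - 175\right) = -344 - \left(23360 - 175\right) = -344 - 23185 = -23529$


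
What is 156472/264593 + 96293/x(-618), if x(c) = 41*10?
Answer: 25542607269/108483130 ≈ 235.45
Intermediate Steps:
x(c) = 410
156472/264593 + 96293/x(-618) = 156472/264593 + 96293/410 = 25542607269/108483130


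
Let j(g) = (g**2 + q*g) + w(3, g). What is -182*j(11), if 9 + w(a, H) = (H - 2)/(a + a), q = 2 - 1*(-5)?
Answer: -34671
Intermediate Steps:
q = 7 (q = 2 + 5 = 7)
w(a, H) = -9 + (-2 + H)/(2*a) (w(a, H) = -9 + (H - 2)/(a + a) = -9 + (-2 + H)/((2*a)) = -9 + (-2 + H)*(1/(2*a)) = -9 + (-2 + H)/(2*a))
j(g) = -28/3 + g**2 + 43*g/6 (j(g) = (g**2 + 7*g) + (1/2)*(-2 + g - 18*3)/3 = (g**2 + 7*g) + (1/2)*(1/3)*(-2 + g - 54) = (g**2 + 7*g) + (1/2)*(1/3)*(-56 + g) = (g**2 + 7*g) + (-28/3 + g/6) = -28/3 + g**2 + 43*g/6)
-182*j(11) = -182*(-28/3 + 11**2 + (43/6)*11) = -182*(-28/3 + 121 + 473/6) = -182*381/2 = -34671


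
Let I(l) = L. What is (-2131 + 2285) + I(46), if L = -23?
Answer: 131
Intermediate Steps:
I(l) = -23
(-2131 + 2285) + I(46) = (-2131 + 2285) - 23 = 154 - 23 = 131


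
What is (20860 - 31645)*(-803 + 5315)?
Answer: -48661920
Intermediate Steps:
(20860 - 31645)*(-803 + 5315) = -10785*4512 = -48661920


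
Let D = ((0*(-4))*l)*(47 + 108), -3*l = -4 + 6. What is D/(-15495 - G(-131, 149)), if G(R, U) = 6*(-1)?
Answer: 0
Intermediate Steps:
l = -⅔ (l = -(-4 + 6)/3 = -⅓*2 = -⅔ ≈ -0.66667)
G(R, U) = -6
D = 0 (D = ((0*(-4))*(-⅔))*(47 + 108) = (0*(-⅔))*155 = 0*155 = 0)
D/(-15495 - G(-131, 149)) = 0/(-15495 - 1*(-6)) = 0/(-15495 + 6) = 0/(-15489) = 0*(-1/15489) = 0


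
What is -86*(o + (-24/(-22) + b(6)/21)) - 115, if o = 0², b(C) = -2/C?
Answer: -143765/693 ≈ -207.45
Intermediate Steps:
o = 0
-86*(o + (-24/(-22) + b(6)/21)) - 115 = -86*(0 + (-24/(-22) - 2/6/21)) - 115 = -86*(0 + (-24*(-1/22) - 2*⅙*(1/21))) - 115 = -86*(0 + (12/11 - ⅓*1/21)) - 115 = -86*(0 + (12/11 - 1/63)) - 115 = -86*(0 + 745/693) - 115 = -86*745/693 - 115 = -64070/693 - 115 = -143765/693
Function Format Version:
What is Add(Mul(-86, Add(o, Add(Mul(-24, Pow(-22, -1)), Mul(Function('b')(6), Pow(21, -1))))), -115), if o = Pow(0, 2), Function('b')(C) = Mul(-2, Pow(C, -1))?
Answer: Rational(-143765, 693) ≈ -207.45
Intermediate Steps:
o = 0
Add(Mul(-86, Add(o, Add(Mul(-24, Pow(-22, -1)), Mul(Function('b')(6), Pow(21, -1))))), -115) = Add(Mul(-86, Add(0, Add(Mul(-24, Pow(-22, -1)), Mul(Mul(-2, Pow(6, -1)), Pow(21, -1))))), -115) = Add(Mul(-86, Add(0, Add(Mul(-24, Rational(-1, 22)), Mul(Mul(-2, Rational(1, 6)), Rational(1, 21))))), -115) = Add(Mul(-86, Add(0, Add(Rational(12, 11), Mul(Rational(-1, 3), Rational(1, 21))))), -115) = Add(Mul(-86, Add(0, Add(Rational(12, 11), Rational(-1, 63)))), -115) = Add(Mul(-86, Add(0, Rational(745, 693))), -115) = Add(Mul(-86, Rational(745, 693)), -115) = Add(Rational(-64070, 693), -115) = Rational(-143765, 693)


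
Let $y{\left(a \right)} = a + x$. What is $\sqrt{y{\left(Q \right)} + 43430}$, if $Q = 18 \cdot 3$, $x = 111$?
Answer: $\sqrt{43595} \approx 208.79$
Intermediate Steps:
$Q = 54$
$y{\left(a \right)} = 111 + a$ ($y{\left(a \right)} = a + 111 = 111 + a$)
$\sqrt{y{\left(Q \right)} + 43430} = \sqrt{\left(111 + 54\right) + 43430} = \sqrt{165 + 43430} = \sqrt{43595}$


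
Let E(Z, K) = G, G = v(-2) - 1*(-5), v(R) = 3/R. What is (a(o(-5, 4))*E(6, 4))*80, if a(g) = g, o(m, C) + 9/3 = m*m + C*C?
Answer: 10640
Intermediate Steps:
G = 7/2 (G = 3/(-2) - 1*(-5) = 3*(-1/2) + 5 = -3/2 + 5 = 7/2 ≈ 3.5000)
E(Z, K) = 7/2
o(m, C) = -3 + C**2 + m**2 (o(m, C) = -3 + (m*m + C*C) = -3 + (m**2 + C**2) = -3 + (C**2 + m**2) = -3 + C**2 + m**2)
(a(o(-5, 4))*E(6, 4))*80 = ((-3 + 4**2 + (-5)**2)*(7/2))*80 = ((-3 + 16 + 25)*(7/2))*80 = (38*(7/2))*80 = 133*80 = 10640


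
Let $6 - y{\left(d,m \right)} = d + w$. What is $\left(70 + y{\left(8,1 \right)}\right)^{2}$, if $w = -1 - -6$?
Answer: $3969$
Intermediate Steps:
$w = 5$ ($w = -1 + 6 = 5$)
$y{\left(d,m \right)} = 1 - d$ ($y{\left(d,m \right)} = 6 - \left(d + 5\right) = 6 - \left(5 + d\right) = 1 - d$)
$\left(70 + y{\left(8,1 \right)}\right)^{2} = \left(70 + \left(1 - 8\right)\right)^{2} = \left(70 - 7\right)^{2} = 63^{2} = 3969$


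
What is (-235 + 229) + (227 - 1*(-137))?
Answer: 358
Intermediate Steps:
(-235 + 229) + (227 - 1*(-137)) = -6 + (227 + 137) = -6 + 364 = 358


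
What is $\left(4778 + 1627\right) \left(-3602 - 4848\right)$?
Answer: $-54122250$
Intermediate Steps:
$\left(4778 + 1627\right) \left(-3602 - 4848\right) = 6405 \left(-8450\right) = -54122250$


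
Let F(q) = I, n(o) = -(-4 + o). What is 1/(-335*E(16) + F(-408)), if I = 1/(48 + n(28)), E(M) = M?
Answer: -24/128639 ≈ -0.00018657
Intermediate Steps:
n(o) = 4 - o
I = 1/24 (I = 1/(48 + (4 - 1*28)) = 1/(48 + (4 - 28)) = 1/(48 - 24) = 1/24 ≈ 0.041667)
F(q) = 1/24
1/(-335*E(16) + F(-408)) = 1/(-335*16 + 1/24) = 1/(-5360 + 1/24) = 1/(-128639/24) = -24/128639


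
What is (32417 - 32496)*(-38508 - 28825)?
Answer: 5319307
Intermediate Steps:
(32417 - 32496)*(-38508 - 28825) = -79*(-67333) = 5319307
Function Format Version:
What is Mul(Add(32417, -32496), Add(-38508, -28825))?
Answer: 5319307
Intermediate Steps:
Mul(Add(32417, -32496), Add(-38508, -28825)) = Mul(-79, -67333) = 5319307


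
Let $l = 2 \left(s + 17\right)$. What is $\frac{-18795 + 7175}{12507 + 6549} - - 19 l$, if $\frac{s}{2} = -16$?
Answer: $- \frac{2718385}{4764} \approx -570.61$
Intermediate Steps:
$s = -32$ ($s = 2 \left(-16\right) = -32$)
$l = -30$ ($l = 2 \left(-32 + 17\right) = 2 \left(-15\right) = -30$)
$\frac{-18795 + 7175}{12507 + 6549} - - 19 l = \frac{-18795 + 7175}{12507 + 6549} - \left(-19\right) \left(-30\right) = - \frac{11620}{19056} - 570 = \left(-11620\right) \frac{1}{19056} - 570 = - \frac{2905}{4764} - 570 = - \frac{2718385}{4764}$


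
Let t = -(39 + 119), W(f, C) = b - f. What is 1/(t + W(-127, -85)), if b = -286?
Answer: -1/317 ≈ -0.0031546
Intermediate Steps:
W(f, C) = -286 - f
t = -158 (t = -1*158 = -158)
1/(t + W(-127, -85)) = 1/(-158 + (-286 - 1*(-127))) = 1/(-158 + (-286 + 127)) = 1/(-158 - 159) = 1/(-317) = -1/317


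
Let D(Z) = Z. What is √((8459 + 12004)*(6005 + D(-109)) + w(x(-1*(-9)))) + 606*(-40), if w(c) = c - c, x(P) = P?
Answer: -24240 + 2*√30162462 ≈ -13256.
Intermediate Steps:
w(c) = 0
√((8459 + 12004)*(6005 + D(-109)) + w(x(-1*(-9)))) + 606*(-40) = √((8459 + 12004)*(6005 - 109) + 0) + 606*(-40) = √(20463*5896 + 0) - 24240 = √(120649848 + 0) - 24240 = √120649848 - 24240 = 2*√30162462 - 24240 = -24240 + 2*√30162462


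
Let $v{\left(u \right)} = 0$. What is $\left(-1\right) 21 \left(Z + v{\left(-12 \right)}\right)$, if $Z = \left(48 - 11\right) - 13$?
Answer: $-504$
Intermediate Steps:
$Z = 24$ ($Z = 37 - 13 = 24$)
$\left(-1\right) 21 \left(Z + v{\left(-12 \right)}\right) = \left(-1\right) 21 \left(24 + 0\right) = \left(-21\right) 24 = -504$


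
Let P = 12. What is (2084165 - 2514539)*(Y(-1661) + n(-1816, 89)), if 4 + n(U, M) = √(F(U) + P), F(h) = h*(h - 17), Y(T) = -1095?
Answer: 472981026 - 2582244*√92465 ≈ -3.1223e+8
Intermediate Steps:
F(h) = h*(-17 + h)
n(U, M) = -4 + √(12 + U*(-17 + U)) (n(U, M) = -4 + √(U*(-17 + U) + 12) = -4 + √(12 + U*(-17 + U)))
(2084165 - 2514539)*(Y(-1661) + n(-1816, 89)) = (2084165 - 2514539)*(-1095 + (-4 + √(12 - 1816*(-17 - 1816)))) = -430374*(-1095 + (-4 + √(12 - 1816*(-1833)))) = -430374*(-1095 + (-4 + √(12 + 3328728))) = -430374*(-1095 + (-4 + √3328740)) = -430374*(-1095 + (-4 + 6*√92465)) = -430374*(-1099 + 6*√92465) = 472981026 - 2582244*√92465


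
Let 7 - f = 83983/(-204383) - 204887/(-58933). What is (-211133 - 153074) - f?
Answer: -4386885498660964/12044903339 ≈ -3.6421e+5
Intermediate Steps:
f = 47388273791/12044903339 (f = 7 - (83983/(-204383) - 204887/(-58933)) = 7 - (83983*(-1/204383) - 204887*(-1/58933)) = 7 - (-83983/204383 + 204887/58933) = 7 - 1*36926049582/12044903339 = 7 - 36926049582/12044903339 = 47388273791/12044903339 ≈ 3.9343)
(-211133 - 153074) - f = (-211133 - 153074) - 1*47388273791/12044903339 = -364207 - 47388273791/12044903339 = -4386885498660964/12044903339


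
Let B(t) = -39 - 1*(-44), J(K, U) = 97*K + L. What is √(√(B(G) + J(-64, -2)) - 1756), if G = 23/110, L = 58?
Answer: √(-1756 + I*√6145) ≈ 0.9351 + 41.915*I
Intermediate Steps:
J(K, U) = 58 + 97*K (J(K, U) = 97*K + 58 = 58 + 97*K)
G = 23/110 (G = 23*(1/110) = 23/110 ≈ 0.20909)
B(t) = 5 (B(t) = -39 + 44 = 5)
√(√(B(G) + J(-64, -2)) - 1756) = √(√(5 + (58 + 97*(-64))) - 1756) = √(√(5 + (58 - 6208)) - 1756) = √(√(5 - 6150) - 1756) = √(√(-6145) - 1756) = √(I*√6145 - 1756) = √(-1756 + I*√6145)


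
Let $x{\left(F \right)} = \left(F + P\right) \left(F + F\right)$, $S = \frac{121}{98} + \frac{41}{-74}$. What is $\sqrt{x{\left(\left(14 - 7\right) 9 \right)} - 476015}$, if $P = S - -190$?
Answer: $\frac{i \sqrt{29787401189}}{259} \approx 666.37 i$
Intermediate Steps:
$S = \frac{1234}{1813}$ ($S = 121 \cdot \frac{1}{98} + 41 \left(- \frac{1}{74}\right) = \frac{121}{98} - \frac{41}{74} = \frac{1234}{1813} \approx 0.68064$)
$P = \frac{345704}{1813}$ ($P = \frac{1234}{1813} - -190 = \frac{1234}{1813} + 190 = \frac{345704}{1813} \approx 190.68$)
$x{\left(F \right)} = 2 F \left(\frac{345704}{1813} + F\right)$ ($x{\left(F \right)} = \left(F + \frac{345704}{1813}\right) \left(F + F\right) = \left(\frac{345704}{1813} + F\right) 2 F = 2 F \left(\frac{345704}{1813} + F\right)$)
$\sqrt{x{\left(\left(14 - 7\right) 9 \right)} - 476015} = \sqrt{\frac{2 \left(14 - 7\right) 9 \left(345704 + 1813 \left(14 - 7\right) 9\right)}{1813} - 476015} = \sqrt{\frac{2 \cdot 7 \cdot 9 \left(345704 + 1813 \cdot 7 \cdot 9\right)}{1813} - 476015} = \sqrt{\frac{2}{1813} \cdot 63 \left(345704 + 1813 \cdot 63\right) - 476015} = \sqrt{\frac{2}{1813} \cdot 63 \left(345704 + 114219\right) - 476015} = \sqrt{\frac{2}{1813} \cdot 63 \cdot 459923 - 476015} = \sqrt{\frac{8278614}{259} - 476015} = \sqrt{- \frac{115009271}{259}} = \frac{i \sqrt{29787401189}}{259}$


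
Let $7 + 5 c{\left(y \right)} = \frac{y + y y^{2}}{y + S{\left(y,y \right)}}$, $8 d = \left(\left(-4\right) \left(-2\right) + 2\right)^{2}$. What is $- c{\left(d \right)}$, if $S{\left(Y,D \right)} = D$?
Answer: $- \frac{573}{40} \approx -14.325$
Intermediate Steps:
$d = \frac{25}{2}$ ($d = \frac{\left(\left(-4\right) \left(-2\right) + 2\right)^{2}}{8} = \frac{\left(8 + 2\right)^{2}}{8} = \frac{10^{2}}{8} = \frac{1}{8} \cdot 100 = \frac{25}{2} \approx 12.5$)
$c{\left(y \right)} = - \frac{7}{5} + \frac{y + y^{3}}{10 y}$ ($c{\left(y \right)} = - \frac{7}{5} + \frac{\left(y + y y^{2}\right) \frac{1}{y + y}}{5} = - \frac{7}{5} + \frac{\left(y + y^{3}\right) \frac{1}{2 y}}{5} = - \frac{7}{5} + \frac{\frac{1}{2} \frac{1}{y} \left(y + y^{3}\right)}{5} = - \frac{7}{5} + \frac{y + y^{3}}{10 y}$)
$- c{\left(d \right)} = - (- \frac{13}{10} + \frac{\left(\frac{25}{2}\right)^{2}}{10}) = - (- \frac{13}{10} + \frac{1}{10} \cdot \frac{625}{4}) = - (- \frac{13}{10} + \frac{125}{8}) = \left(-1\right) \frac{573}{40} = - \frac{573}{40}$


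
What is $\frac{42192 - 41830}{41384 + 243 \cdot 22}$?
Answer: $\frac{181}{23365} \approx 0.0077466$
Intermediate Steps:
$\frac{42192 - 41830}{41384 + 243 \cdot 22} = \frac{362}{41384 + 5346} = \frac{362}{46730} = 362 \cdot \frac{1}{46730} = \frac{181}{23365}$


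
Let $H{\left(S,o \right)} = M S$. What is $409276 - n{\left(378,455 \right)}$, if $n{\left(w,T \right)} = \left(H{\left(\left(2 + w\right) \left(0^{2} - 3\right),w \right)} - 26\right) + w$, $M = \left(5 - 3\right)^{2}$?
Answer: $413484$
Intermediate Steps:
$M = 4$ ($M = 2^{2} = 4$)
$H{\left(S,o \right)} = 4 S$
$n{\left(w,T \right)} = -50 - 11 w$ ($n{\left(w,T \right)} = \left(4 \left(2 + w\right) \left(0^{2} - 3\right) - 26\right) + w = \left(4 \left(2 + w\right) \left(0 - 3\right) - 26\right) + w = \left(4 \left(2 + w\right) \left(-3\right) - 26\right) + w = \left(4 \left(-6 - 3 w\right) - 26\right) + w = \left(\left(-24 - 12 w\right) - 26\right) + w = \left(-50 - 12 w\right) + w = -50 - 11 w$)
$409276 - n{\left(378,455 \right)} = 409276 - \left(-50 - 4158\right) = 409276 - -4208 = 409276 + 4208 = 413484$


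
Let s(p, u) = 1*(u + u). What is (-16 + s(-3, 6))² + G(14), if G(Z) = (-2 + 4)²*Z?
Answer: 72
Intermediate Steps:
s(p, u) = 2*u (s(p, u) = 1*(2*u) = 2*u)
G(Z) = 4*Z (G(Z) = 2²*Z = 4*Z)
(-16 + s(-3, 6))² + G(14) = (-16 + 2*6)² + 4*14 = (-16 + 12)² + 56 = (-4)² + 56 = 16 + 56 = 72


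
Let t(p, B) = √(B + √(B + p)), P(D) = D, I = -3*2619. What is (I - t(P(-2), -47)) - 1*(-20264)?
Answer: 12407 - √(-47 + 7*I) ≈ 12406.0 - 6.8745*I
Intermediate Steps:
I = -7857
(I - t(P(-2), -47)) - 1*(-20264) = (-7857 - √(-47 + √(-47 - 2))) - 1*(-20264) = (-7857 - √(-47 + √(-49))) + 20264 = (-7857 - √(-47 + 7*I)) + 20264 = 12407 - √(-47 + 7*I)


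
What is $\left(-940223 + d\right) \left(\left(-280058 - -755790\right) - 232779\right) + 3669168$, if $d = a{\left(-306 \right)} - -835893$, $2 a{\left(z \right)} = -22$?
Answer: $-25346289805$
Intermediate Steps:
$a{\left(z \right)} = -11$ ($a{\left(z \right)} = \frac{1}{2} \left(-22\right) = -11$)
$d = 835882$ ($d = -11 - -835893 = -11 + 835893 = 835882$)
$\left(-940223 + d\right) \left(\left(-280058 - -755790\right) - 232779\right) + 3669168 = \left(-940223 + 835882\right) \left(\left(-280058 - -755790\right) - 232779\right) + 3669168 = - 104341 \left(\left(-280058 + 755790\right) - 232779\right) + 3669168 = - 104341 \left(475732 - 232779\right) + 3669168 = \left(-104341\right) 242953 + 3669168 = -25349958973 + 3669168 = -25346289805$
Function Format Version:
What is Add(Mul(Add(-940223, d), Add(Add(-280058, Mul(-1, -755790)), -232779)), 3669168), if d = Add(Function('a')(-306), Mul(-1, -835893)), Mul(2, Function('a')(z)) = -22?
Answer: -25346289805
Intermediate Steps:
Function('a')(z) = -11 (Function('a')(z) = Mul(Rational(1, 2), -22) = -11)
d = 835882 (d = Add(-11, Mul(-1, -835893)) = Add(-11, 835893) = 835882)
Add(Mul(Add(-940223, d), Add(Add(-280058, Mul(-1, -755790)), -232779)), 3669168) = Add(Mul(Add(-940223, 835882), Add(Add(-280058, Mul(-1, -755790)), -232779)), 3669168) = Add(Mul(-104341, Add(Add(-280058, 755790), -232779)), 3669168) = Add(Mul(-104341, Add(475732, -232779)), 3669168) = Add(Mul(-104341, 242953), 3669168) = Add(-25349958973, 3669168) = -25346289805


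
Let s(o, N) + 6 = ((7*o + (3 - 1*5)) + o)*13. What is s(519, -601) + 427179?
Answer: 481123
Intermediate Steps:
s(o, N) = -32 + 104*o (s(o, N) = -6 + ((7*o + (3 - 1*5)) + o)*13 = -6 + ((7*o + (3 - 5)) + o)*13 = -6 + ((7*o - 2) + o)*13 = -6 + ((-2 + 7*o) + o)*13 = -6 + (-2 + 8*o)*13 = -6 + (-26 + 104*o) = -32 + 104*o)
s(519, -601) + 427179 = (-32 + 104*519) + 427179 = (-32 + 53976) + 427179 = 53944 + 427179 = 481123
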